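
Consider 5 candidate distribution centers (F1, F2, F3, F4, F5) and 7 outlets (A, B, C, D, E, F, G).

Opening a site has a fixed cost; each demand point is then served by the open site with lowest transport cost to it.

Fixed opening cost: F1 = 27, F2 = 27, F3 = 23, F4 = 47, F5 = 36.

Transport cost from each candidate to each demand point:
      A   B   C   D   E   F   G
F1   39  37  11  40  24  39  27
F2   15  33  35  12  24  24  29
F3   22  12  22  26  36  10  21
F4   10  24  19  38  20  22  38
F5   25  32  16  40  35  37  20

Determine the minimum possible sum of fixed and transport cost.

166

Open {F2, F3}: assign each demand point to its cheapest open site.
  A→F2 15, B→F3 12, C→F3 22, D→F2 12, E→F2 24, F→F3 10, G→F3 21
  transport cost 116, fixed 50 → total 166.
Compare {F3}: transport cost 149 + fixed 23 = 172.
Compare {F1, F3}: transport cost 126 + fixed 50 = 176.
Compare {F1, F2, F3}: transport cost 105 + fixed 77 = 182.
All other subsets cost ≥ 172. Minimum total cost: 166.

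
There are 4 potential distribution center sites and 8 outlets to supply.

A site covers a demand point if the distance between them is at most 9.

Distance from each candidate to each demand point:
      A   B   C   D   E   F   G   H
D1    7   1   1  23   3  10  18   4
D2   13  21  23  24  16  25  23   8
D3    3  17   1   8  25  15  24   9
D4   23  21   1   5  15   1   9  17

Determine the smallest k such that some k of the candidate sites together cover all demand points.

Coverage sets (demand points within 9 of each site):
  D1: {A, B, C, E, H}
  D2: {H}
  D3: {A, C, D, H}
  D4: {C, D, F, G}
No single site covers all 8 demand points.
But {D1, D4} covers everything, so the minimum is 2.

2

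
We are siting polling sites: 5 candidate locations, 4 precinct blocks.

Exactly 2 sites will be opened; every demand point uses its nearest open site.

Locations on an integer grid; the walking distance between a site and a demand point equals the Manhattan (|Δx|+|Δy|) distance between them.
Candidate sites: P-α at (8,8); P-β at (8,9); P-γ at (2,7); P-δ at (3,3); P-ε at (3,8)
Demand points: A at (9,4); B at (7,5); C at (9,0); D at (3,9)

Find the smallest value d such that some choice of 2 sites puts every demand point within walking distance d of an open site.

9

Open {P-α, P-β}.
  Farthest demand point is C at walking distance 9 (to P-α); all others are ≤ 9.
With {P-α, P-γ} the worst case is 9.
With {P-α, P-δ} the worst case is 9.
No size-2 selection achieves below 9.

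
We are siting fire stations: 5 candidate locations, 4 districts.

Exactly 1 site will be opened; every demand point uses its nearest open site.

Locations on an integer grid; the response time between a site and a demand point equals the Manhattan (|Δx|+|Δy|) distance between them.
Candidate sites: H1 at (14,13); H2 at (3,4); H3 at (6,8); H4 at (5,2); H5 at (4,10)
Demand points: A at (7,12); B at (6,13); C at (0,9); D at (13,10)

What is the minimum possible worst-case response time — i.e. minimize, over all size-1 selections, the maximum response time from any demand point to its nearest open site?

9

Open {H3}.
  Farthest demand point is D at response time 9 (to H3); all others are ≤ 9.
With {H5} the worst case is 9.
With {H2} the worst case is 16.
No size-1 selection achieves below 9.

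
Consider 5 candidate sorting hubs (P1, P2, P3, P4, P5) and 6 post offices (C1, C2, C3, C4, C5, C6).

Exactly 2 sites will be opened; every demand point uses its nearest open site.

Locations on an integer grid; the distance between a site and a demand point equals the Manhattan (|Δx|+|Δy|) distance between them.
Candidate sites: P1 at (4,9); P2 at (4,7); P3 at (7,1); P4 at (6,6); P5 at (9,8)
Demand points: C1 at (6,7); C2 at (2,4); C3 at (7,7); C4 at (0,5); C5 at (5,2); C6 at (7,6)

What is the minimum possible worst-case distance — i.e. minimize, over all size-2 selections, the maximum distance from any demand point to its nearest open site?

Open {P1, P2}.
  Farthest demand point is C4 at distance 6 (to P2); all others are ≤ 6.
With {P2, P3} the worst case is 6.
With {P2, P4} the worst case is 6.
No size-2 selection achieves below 6.

6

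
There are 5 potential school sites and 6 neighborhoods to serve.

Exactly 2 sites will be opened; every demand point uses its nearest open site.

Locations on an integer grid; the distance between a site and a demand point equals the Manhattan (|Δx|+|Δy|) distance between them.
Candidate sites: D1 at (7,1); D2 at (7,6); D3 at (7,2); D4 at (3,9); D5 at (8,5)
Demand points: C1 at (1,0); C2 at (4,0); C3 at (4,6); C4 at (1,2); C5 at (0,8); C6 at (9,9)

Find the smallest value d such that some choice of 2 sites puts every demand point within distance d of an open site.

Open {D1, D4}.
  Farthest demand point is C1 at distance 7 (to D1); all others are ≤ 7.
With {D3, D4} the worst case is 8.
With {D1, D2} the worst case is 9.
No size-2 selection achieves below 7.

7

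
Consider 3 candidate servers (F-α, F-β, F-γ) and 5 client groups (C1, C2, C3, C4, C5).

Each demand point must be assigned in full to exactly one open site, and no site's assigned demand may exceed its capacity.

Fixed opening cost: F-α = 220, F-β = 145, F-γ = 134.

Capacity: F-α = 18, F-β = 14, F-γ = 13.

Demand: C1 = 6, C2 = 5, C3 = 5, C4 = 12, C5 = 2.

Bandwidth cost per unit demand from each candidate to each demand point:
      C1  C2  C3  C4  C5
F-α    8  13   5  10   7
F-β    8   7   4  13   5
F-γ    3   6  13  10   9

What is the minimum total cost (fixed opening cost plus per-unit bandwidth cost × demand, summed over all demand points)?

Open {F-α, F-γ}; cheapest assignment that respects the capacities:
  F-α (cap 18, load 17): C3, C4 — cost 5×5 + 12×10 = 145
  F-γ (cap 13, load 13): C1, C2, C5 — cost 6×3 + 5×6 + 2×9 = 66
  Shipping 211, fixed 354 → total 565.
  Any other capacity-feasible assignment to {F-α, F-γ} ships for at least 211.
Compare {F-α, F-β}: its best feasible assignment gives total 598.
Compare {F-α, F-β, F-γ}: its best feasible assignment gives total 697.
Every other set of open sites that can feasibly serve all demand totals ≥ 598 even under its best assignment. Minimum: 565.

565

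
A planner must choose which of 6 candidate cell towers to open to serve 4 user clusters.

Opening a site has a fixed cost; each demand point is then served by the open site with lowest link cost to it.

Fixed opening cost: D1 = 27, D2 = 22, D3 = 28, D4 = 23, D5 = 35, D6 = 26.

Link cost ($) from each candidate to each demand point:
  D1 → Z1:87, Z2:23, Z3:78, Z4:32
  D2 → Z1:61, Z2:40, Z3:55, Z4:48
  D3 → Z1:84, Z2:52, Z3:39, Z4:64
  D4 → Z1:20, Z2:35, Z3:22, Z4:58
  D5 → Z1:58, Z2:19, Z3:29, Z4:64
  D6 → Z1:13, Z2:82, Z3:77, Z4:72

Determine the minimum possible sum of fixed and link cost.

147

Open {D1, D4}: assign each demand point to its cheapest open site.
  Z1→D4 20, Z2→D1 23, Z3→D4 22, Z4→D1 32
  link cost 97, fixed 50 → total 147.
Compare {D4}: link cost 135 + fixed 23 = 158.
Compare {D1, D4, D6}: link cost 90 + fixed 76 = 166.
Compare {D1, D2, D4}: link cost 97 + fixed 72 = 169.
All other subsets cost ≥ 158. Minimum total cost: 147.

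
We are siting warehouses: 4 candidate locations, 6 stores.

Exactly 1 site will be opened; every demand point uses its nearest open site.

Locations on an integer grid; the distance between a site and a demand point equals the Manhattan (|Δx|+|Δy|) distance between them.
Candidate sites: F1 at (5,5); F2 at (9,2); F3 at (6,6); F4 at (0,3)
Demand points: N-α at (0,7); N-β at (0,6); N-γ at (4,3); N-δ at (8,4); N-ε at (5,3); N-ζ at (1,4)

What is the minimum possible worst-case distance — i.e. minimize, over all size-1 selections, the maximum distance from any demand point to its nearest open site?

Open {F1}.
  Farthest demand point is N-α at distance 7 (to F1); all others are ≤ 7.
With {F3} the worst case is 7.
With {F4} the worst case is 9.
No size-1 selection achieves below 7.

7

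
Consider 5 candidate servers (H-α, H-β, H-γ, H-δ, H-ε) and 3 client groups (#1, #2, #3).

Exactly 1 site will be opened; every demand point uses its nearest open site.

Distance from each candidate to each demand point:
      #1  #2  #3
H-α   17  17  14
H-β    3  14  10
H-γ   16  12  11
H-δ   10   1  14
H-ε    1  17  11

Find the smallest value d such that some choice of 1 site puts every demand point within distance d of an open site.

14

Open {H-β}.
  Farthest demand point is #2 at distance 14 (to H-β); all others are ≤ 14.
With {H-δ} the worst case is 14.
With {H-γ} the worst case is 16.
No size-1 selection achieves below 14.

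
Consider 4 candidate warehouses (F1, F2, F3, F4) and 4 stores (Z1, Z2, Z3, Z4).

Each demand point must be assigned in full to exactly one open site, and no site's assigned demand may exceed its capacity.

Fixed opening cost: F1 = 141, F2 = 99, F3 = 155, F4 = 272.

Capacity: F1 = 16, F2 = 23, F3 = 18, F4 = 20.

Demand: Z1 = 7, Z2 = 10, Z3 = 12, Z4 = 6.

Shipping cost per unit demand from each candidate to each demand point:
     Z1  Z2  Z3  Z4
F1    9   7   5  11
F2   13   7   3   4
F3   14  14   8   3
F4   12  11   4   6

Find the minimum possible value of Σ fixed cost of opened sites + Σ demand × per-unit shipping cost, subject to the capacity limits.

Open {F1, F2}; cheapest assignment that respects the capacities:
  F1 (cap 16, load 13): Z1, Z4 — cost 7×9 + 6×11 = 129
  F2 (cap 23, load 22): Z2, Z3 — cost 10×7 + 12×3 = 106
  Shipping 235, fixed 240 → total 475.
  Any other capacity-feasible assignment to {F1, F2} ships for at least 235.
Compare {F2, F3}: its best feasible assignment gives total 476.
Compare {F1, F2, F3}: its best feasible assignment gives total 582.
Every other set of open sites that can feasibly serve all demand totals ≥ 476 even under its best assignment. Minimum: 475.

475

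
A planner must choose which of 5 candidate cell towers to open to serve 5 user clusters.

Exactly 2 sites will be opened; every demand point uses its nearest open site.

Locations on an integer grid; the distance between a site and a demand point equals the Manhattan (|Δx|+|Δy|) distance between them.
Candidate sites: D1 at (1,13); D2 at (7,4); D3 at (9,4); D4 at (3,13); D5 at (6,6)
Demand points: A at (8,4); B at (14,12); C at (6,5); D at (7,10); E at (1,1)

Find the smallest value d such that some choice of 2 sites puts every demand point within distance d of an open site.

Open {D2, D4}.
  Farthest demand point is B at distance 12 (to D4); all others are ≤ 12.
With {D3, D4} the worst case is 12.
With {D4, D5} the worst case is 12.
No size-2 selection achieves below 12.

12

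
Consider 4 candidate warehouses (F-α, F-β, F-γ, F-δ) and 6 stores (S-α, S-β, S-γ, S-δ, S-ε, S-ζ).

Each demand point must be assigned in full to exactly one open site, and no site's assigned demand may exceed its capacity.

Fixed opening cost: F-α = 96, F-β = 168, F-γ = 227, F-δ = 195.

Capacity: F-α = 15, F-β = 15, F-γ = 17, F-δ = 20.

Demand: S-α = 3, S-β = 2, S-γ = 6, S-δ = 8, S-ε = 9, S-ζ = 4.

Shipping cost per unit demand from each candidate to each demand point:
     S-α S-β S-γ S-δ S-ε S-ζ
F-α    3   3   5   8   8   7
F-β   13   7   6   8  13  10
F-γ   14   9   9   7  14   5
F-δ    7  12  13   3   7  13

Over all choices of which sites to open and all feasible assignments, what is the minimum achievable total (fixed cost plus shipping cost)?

Open {F-α, F-δ}; cheapest assignment that respects the capacities:
  F-α (cap 15, load 15): S-α, S-β, S-γ, S-ζ — cost 3×3 + 2×3 + 6×5 + 4×7 = 73
  F-δ (cap 20, load 17): S-δ, S-ε — cost 8×3 + 9×7 = 87
  Shipping 160, fixed 291 → total 451.
  Any other capacity-feasible assignment to {F-α, F-δ} ships for at least 160.
Compare {F-α, F-γ}: its best feasible assignment gives total 561.
Compare {F-β, F-δ}: its best feasible assignment gives total 561.
Every other set of open sites that can feasibly serve all demand totals ≥ 561 even under its best assignment. Minimum: 451.

451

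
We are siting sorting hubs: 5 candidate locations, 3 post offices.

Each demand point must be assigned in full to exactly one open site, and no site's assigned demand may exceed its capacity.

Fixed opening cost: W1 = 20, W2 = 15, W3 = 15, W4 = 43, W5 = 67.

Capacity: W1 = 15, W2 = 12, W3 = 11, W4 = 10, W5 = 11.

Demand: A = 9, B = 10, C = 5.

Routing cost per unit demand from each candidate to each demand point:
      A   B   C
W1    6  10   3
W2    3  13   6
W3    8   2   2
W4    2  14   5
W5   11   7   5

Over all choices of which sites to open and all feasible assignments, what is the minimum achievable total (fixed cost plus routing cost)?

Open {W1, W2, W3}; cheapest assignment that respects the capacities:
  W1 (cap 15, load 5): C — cost 5×3 = 15
  W2 (cap 12, load 9): A — cost 9×3 = 27
  W3 (cap 11, load 10): B — cost 10×2 = 20
  Shipping 62, fixed 50 → total 112.
  Any other capacity-feasible assignment to {W1, W2, W3} ships for at least 62.
Compare {W1, W3}: its best feasible assignment gives total 124.
Compare {W1, W3, W4}: its best feasible assignment gives total 131.
Every other set of open sites that can feasibly serve all demand totals ≥ 124 even under its best assignment. Minimum: 112.

112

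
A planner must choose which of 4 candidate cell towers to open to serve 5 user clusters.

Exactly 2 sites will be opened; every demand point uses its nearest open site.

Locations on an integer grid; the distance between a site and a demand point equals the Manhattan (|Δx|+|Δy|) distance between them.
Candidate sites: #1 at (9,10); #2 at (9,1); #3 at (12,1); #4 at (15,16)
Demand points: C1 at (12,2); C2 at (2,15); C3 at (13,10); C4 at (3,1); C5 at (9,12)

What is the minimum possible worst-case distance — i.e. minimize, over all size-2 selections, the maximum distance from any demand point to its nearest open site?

Open {#1, #2}.
  Farthest demand point is C2 at distance 12 (to #1); all others are ≤ 12.
With {#1, #3} the worst case is 12.
With {#2, #4} the worst case is 14.
No size-2 selection achieves below 12.

12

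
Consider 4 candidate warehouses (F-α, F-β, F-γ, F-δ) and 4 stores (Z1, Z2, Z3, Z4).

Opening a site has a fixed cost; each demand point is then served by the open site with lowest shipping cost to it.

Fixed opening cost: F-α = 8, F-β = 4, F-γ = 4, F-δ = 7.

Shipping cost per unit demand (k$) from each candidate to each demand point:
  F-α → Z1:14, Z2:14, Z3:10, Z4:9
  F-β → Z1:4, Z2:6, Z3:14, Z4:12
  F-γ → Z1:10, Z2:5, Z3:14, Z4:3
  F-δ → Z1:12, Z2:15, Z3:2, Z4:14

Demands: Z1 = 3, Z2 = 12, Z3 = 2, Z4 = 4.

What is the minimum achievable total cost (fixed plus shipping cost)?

103

Open {F-β, F-γ, F-δ}: assign each demand point to its cheapest open site.
  Z1→F-β 3×4=12, Z2→F-γ 12×5=60, Z3→F-δ 2×2=4, Z4→F-γ 4×3=12
  shipping cost 88, fixed 15 → total 103.
Compare {F-α, F-β, F-γ, F-δ}: shipping cost 88 + fixed 23 = 111.
Compare {F-γ, F-δ}: shipping cost 106 + fixed 11 = 117.
Compare {F-β, F-γ}: shipping cost 112 + fixed 8 = 120.
All other subsets cost ≥ 111. Minimum total cost: 103.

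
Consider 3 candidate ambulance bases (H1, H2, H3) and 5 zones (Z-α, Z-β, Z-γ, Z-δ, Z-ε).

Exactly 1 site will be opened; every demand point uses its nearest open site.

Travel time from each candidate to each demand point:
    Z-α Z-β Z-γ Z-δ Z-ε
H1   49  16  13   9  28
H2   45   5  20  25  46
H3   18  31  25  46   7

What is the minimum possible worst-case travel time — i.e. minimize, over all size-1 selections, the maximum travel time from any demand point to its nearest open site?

46

Open {H2}.
  Farthest demand point is Z-ε at travel time 46 (to H2); all others are ≤ 46.
With {H3} the worst case is 46.
With {H1} the worst case is 49.
No size-1 selection achieves below 46.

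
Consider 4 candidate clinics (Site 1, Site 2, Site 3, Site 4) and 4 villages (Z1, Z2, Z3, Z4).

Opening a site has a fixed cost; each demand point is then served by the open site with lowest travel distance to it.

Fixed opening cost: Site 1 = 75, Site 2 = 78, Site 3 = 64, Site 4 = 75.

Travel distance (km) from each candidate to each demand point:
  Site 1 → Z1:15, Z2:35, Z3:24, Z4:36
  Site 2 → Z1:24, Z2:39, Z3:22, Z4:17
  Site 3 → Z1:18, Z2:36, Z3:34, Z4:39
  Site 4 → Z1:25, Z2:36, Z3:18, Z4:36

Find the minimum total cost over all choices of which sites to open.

Open {Site 2}: assign each demand point to its cheapest open site.
  Z1→Site 2 24, Z2→Site 2 39, Z3→Site 2 22, Z4→Site 2 17
  travel distance 102, fixed 78 → total 180.
Compare {Site 1}: travel distance 110 + fixed 75 = 185.
Compare {Site 4}: travel distance 115 + fixed 75 = 190.
Compare {Site 3}: travel distance 127 + fixed 64 = 191.
All other subsets cost ≥ 185. Minimum total cost: 180.

180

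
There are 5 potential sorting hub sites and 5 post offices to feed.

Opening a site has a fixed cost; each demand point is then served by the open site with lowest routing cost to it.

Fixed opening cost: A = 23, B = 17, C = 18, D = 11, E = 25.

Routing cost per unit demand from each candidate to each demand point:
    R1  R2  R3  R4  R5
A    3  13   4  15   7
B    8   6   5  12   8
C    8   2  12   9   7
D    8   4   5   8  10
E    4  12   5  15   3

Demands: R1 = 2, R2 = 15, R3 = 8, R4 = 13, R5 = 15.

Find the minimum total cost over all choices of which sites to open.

281

Open {C, D, E}: assign each demand point to its cheapest open site.
  R1→E 2×4=8, R2→C 15×2=30, R3→D 8×5=40, R4→D 13×8=104, R5→E 15×3=45
  routing cost 227, fixed 54 → total 281.
Compare {C, E}: routing cost 240 + fixed 43 = 283.
Compare {D, E}: routing cost 257 + fixed 36 = 293.
Compare {A, C, D, E}: routing cost 217 + fixed 77 = 294.
All other subsets cost ≥ 283. Minimum total cost: 281.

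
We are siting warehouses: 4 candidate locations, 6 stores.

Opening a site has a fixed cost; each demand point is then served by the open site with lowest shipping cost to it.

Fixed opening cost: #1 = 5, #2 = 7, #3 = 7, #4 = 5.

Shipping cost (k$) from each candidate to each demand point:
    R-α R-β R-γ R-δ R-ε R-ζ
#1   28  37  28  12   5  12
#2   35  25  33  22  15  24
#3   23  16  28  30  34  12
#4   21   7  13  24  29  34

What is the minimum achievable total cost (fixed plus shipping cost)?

Open {#1, #4}: assign each demand point to its cheapest open site.
  R-α→#4 21, R-β→#4 7, R-γ→#4 13, R-δ→#1 12, R-ε→#1 5, R-ζ→#1 12
  shipping cost 70, fixed 10 → total 80.
Compare {#1, #2, #4}: shipping cost 70 + fixed 17 = 87.
Compare {#1, #3, #4}: shipping cost 70 + fixed 17 = 87.
Compare {#1, #2, #3, #4}: shipping cost 70 + fixed 24 = 94.
All other subsets cost ≥ 87. Minimum total cost: 80.

80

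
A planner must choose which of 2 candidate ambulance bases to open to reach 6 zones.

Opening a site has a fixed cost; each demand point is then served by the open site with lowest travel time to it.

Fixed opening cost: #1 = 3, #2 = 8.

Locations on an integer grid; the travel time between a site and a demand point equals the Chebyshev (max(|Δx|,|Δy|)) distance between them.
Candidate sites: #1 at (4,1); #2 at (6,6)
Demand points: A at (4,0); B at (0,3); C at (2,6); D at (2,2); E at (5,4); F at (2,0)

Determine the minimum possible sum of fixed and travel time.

Open {#1}: assign each demand point to its cheapest open site.
  A→#1 1, B→#1 4, C→#1 5, D→#1 2, E→#1 3, F→#1 2
  travel time 17, fixed 3 → total 20.
Compare {#1, #2}: travel time 15 + fixed 11 = 26.
Compare {#2}: travel time 28 + fixed 8 = 36.

20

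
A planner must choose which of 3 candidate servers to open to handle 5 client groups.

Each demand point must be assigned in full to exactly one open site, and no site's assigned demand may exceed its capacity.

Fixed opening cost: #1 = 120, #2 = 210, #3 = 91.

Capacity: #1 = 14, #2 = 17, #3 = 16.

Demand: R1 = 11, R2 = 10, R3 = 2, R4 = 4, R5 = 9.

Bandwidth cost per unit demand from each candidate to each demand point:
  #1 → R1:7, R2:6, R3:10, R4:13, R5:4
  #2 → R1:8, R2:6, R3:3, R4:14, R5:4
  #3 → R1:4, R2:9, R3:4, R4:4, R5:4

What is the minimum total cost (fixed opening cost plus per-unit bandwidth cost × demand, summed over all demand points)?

Open {#1, #2, #3}; cheapest assignment that respects the capacities:
  #1 (cap 14, load 10): R2 — cost 10×6 = 60
  #2 (cap 17, load 11): R3, R5 — cost 2×3 + 9×4 = 42
  #3 (cap 16, load 15): R1, R4 — cost 11×4 + 4×4 = 60
  Shipping 162, fixed 421 → total 583.
  Any other capacity-feasible assignment to {#1, #2, #3} ships for at least 162.
Total demand is 36 and no other set of sites has combined capacity ≥ 36, so {#1, #2, #3} is the only feasible choice of open sites. Minimum: 583.

583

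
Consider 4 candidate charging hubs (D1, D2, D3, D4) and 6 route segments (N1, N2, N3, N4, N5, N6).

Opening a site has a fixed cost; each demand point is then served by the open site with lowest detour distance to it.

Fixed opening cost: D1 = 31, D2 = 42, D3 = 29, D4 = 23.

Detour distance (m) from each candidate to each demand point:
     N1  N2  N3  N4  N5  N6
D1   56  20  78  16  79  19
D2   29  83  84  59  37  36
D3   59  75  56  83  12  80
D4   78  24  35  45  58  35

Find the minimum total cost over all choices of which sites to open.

239

Open {D1, D3}: assign each demand point to its cheapest open site.
  N1→D1 56, N2→D1 20, N3→D3 56, N4→D1 16, N5→D3 12, N6→D1 19
  detour distance 179, fixed 60 → total 239.
Compare {D1, D3, D4}: detour distance 158 + fixed 83 = 241.
Compare {D1, D2, D4}: detour distance 156 + fixed 96 = 252.
Compare {D1, D2, D3}: detour distance 152 + fixed 102 = 254.
All other subsets cost ≥ 241. Minimum total cost: 239.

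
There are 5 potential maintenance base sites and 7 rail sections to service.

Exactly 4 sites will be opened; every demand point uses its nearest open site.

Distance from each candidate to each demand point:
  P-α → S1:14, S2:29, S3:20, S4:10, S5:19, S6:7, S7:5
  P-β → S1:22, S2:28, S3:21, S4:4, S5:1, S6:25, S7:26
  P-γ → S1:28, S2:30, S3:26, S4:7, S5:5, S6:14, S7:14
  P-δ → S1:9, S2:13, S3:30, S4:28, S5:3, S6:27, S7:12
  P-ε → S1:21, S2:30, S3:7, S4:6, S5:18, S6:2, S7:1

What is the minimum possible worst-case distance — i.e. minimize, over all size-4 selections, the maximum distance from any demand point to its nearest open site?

13

Open {P-α, P-β, P-δ, P-ε}.
  Farthest demand point is S2 at distance 13 (to P-δ); all others are ≤ 13.
With {P-α, P-γ, P-δ, P-ε} the worst case is 13.
With {P-β, P-γ, P-δ, P-ε} the worst case is 13.
No size-4 selection achieves below 13.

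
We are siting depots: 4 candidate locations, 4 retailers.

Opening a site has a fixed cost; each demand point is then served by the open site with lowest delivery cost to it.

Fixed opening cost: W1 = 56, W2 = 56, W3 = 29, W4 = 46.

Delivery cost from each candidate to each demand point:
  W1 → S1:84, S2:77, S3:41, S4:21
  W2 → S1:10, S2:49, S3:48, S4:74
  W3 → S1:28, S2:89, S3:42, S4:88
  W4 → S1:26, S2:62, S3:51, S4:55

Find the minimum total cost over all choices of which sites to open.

Open {W1, W2}: assign each demand point to its cheapest open site.
  S1→W2 10, S2→W2 49, S3→W1 41, S4→W1 21
  delivery cost 121, fixed 112 → total 233.
Compare {W2}: delivery cost 181 + fixed 56 = 237.
Compare {W4}: delivery cost 194 + fixed 46 = 240.
Compare {W1, W3}: delivery cost 167 + fixed 85 = 252.
All other subsets cost ≥ 237. Minimum total cost: 233.

233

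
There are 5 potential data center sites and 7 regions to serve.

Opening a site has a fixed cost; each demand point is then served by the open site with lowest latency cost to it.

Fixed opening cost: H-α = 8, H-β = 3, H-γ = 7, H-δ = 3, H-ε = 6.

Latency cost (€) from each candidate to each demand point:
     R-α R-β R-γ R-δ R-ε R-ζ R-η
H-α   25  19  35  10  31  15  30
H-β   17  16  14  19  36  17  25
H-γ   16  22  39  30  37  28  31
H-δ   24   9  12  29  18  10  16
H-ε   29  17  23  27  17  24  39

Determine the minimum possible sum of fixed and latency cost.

106

Open {H-α, H-β, H-δ}: assign each demand point to its cheapest open site.
  R-α→H-β 17, R-β→H-δ 9, R-γ→H-δ 12, R-δ→H-α 10, R-ε→H-δ 18, R-ζ→H-δ 10, R-η→H-δ 16
  latency cost 92, fixed 14 → total 106.
Compare {H-β, H-δ}: latency cost 101 + fixed 6 = 107.
Compare {H-α, H-γ, H-δ}: latency cost 91 + fixed 18 = 109.
Compare {H-α, H-δ}: latency cost 99 + fixed 11 = 110.
All other subsets cost ≥ 107. Minimum total cost: 106.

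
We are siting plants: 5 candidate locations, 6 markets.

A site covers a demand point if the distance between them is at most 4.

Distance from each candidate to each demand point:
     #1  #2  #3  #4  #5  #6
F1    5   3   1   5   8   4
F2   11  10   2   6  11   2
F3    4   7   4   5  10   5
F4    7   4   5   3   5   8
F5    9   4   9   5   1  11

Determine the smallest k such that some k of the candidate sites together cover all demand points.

4

Coverage sets (demand points within 4 of each site):
  F1: {#2, #3, #6}
  F2: {#3, #6}
  F3: {#1, #3}
  F4: {#2, #4}
  F5: {#2, #5}
No 3 sites suffice: every size-3 union leaves at least one demand point uncovered.
But {F1, F3, F4, F5} covers everything, so the minimum is 4.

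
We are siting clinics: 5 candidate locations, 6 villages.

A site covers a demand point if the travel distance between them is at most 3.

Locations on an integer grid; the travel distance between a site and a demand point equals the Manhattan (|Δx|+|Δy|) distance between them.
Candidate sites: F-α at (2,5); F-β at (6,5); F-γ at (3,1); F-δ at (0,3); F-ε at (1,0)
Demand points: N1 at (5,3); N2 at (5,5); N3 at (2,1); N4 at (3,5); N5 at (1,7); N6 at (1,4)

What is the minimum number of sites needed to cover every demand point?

Coverage sets (demand points within 3 of each site):
  F-α: {N2, N4, N5, N6}
  F-β: {N1, N2, N4}
  F-γ: {N3}
  F-δ: {N6}
  F-ε: {N3}
No 2 sites suffice: every size-2 union leaves at least one demand point uncovered.
But {F-α, F-β, F-γ} covers everything, so the minimum is 3.

3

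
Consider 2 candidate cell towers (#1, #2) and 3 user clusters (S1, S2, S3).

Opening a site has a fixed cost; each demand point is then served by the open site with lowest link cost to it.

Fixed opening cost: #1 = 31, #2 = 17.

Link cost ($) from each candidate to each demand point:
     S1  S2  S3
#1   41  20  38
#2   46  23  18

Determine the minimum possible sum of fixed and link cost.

Open {#2}: assign each demand point to its cheapest open site.
  S1→#2 46, S2→#2 23, S3→#2 18
  link cost 87, fixed 17 → total 104.
Compare {#1, #2}: link cost 79 + fixed 48 = 127.
Compare {#1}: link cost 99 + fixed 31 = 130.

104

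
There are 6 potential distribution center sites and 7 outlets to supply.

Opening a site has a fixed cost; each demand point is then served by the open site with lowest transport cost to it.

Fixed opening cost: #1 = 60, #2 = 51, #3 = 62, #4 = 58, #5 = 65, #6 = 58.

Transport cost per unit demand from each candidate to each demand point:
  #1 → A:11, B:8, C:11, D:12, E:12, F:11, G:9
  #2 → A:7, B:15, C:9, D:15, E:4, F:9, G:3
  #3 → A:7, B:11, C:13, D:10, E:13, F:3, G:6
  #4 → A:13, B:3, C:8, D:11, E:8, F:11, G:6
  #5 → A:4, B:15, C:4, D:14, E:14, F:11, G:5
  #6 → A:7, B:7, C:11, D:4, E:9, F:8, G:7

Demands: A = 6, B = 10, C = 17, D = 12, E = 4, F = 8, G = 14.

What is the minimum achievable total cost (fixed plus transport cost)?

503

Open {#5, #6}: assign each demand point to its cheapest open site.
  A→#5 6×4=24, B→#6 10×7=70, C→#5 17×4=68, D→#6 12×4=48, E→#6 4×9=36, F→#6 8×8=64, G→#5 14×5=70
  transport cost 380, fixed 123 → total 503.
Compare {#2, #5, #6}: transport cost 332 + fixed 174 = 506.
Compare {#4, #5, #6}: transport cost 336 + fixed 181 = 517.
Compare {#2, #4, #5, #6}: transport cost 292 + fixed 232 = 524.
All other subsets cost ≥ 506. Minimum total cost: 503.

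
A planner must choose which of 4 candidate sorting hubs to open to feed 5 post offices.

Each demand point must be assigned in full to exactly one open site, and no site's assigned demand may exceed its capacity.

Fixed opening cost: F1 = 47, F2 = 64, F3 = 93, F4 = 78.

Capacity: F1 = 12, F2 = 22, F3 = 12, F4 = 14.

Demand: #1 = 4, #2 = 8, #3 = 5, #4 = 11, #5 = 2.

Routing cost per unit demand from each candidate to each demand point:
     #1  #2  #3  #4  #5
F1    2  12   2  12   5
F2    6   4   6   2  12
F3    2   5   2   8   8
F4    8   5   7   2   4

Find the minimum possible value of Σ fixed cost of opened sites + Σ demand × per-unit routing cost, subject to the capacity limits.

Open {F1, F2}; cheapest assignment that respects the capacities:
  F1 (cap 12, load 11): #1, #3, #5 — cost 4×2 + 5×2 + 2×5 = 28
  F2 (cap 22, load 19): #2, #4 — cost 8×4 + 11×2 = 54
  Shipping 82, fixed 111 → total 193.
  Any other capacity-feasible assignment to {F1, F2} ships for at least 82.
Compare {F2, F3}: its best feasible assignment gives total 245.
Compare {F2, F4}: its best feasible assignment gives total 258.
Every other set of open sites that can feasibly serve all demand totals ≥ 245 even under its best assignment. Minimum: 193.

193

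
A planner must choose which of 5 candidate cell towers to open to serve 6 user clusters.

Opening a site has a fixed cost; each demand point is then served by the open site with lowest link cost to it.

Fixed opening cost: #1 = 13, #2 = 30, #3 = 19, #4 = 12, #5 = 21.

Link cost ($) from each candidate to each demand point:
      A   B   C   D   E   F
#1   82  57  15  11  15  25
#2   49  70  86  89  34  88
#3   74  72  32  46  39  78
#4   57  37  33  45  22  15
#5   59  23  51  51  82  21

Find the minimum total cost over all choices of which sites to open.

175

Open {#1, #4}: assign each demand point to its cheapest open site.
  A→#4 57, B→#4 37, C→#1 15, D→#1 11, E→#1 15, F→#4 15
  link cost 150, fixed 25 → total 175.
Compare {#1, #5}: link cost 144 + fixed 34 = 178.
Compare {#1, #4, #5}: link cost 136 + fixed 46 = 182.
Compare {#1, #3, #4}: link cost 150 + fixed 44 = 194.
All other subsets cost ≥ 178. Minimum total cost: 175.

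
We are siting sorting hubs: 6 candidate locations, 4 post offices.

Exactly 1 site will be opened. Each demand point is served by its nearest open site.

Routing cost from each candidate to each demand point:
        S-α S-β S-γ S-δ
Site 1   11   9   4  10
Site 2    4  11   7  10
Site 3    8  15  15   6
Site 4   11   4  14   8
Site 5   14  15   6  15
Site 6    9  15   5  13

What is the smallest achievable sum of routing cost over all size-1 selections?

32

Open {Site 2}.
  S-α→Site 2 4, S-β→Site 2 11, S-γ→Site 2 7, S-δ→Site 2 10  ⇒ total 32.
Compare {Site 1}: total 34.
Compare {Site 4}: total 37.
No size-1 selection does better; minimum is 32.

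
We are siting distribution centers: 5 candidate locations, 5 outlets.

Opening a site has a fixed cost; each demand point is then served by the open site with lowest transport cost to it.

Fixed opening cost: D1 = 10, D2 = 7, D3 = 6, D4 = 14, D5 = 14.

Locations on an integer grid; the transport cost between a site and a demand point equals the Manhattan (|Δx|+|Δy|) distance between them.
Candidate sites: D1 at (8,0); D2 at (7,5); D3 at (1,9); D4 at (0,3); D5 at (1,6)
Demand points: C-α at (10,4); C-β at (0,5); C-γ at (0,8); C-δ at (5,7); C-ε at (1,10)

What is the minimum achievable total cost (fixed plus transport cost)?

29

Open {D2, D3}: assign each demand point to its cheapest open site.
  C-α→D2 4, C-β→D3 5, C-γ→D3 2, C-δ→D2 4, C-ε→D3 1
  transport cost 16, fixed 13 → total 29.
Compare {D3}: transport cost 28 + fixed 6 = 34.
Compare {D1, D3}: transport cost 20 + fixed 16 = 36.
Compare {D2, D5}: transport cost 17 + fixed 21 = 38.
All other subsets cost ≥ 34. Minimum total cost: 29.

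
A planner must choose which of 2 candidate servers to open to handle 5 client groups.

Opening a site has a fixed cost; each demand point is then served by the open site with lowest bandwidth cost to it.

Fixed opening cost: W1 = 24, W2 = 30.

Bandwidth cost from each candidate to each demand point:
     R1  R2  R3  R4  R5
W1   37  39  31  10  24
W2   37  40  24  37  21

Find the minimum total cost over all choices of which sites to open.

Open {W1}: assign each demand point to its cheapest open site.
  R1→W1 37, R2→W1 39, R3→W1 31, R4→W1 10, R5→W1 24
  bandwidth cost 141, fixed 24 → total 165.
Compare {W1, W2}: bandwidth cost 131 + fixed 54 = 185.
Compare {W2}: bandwidth cost 159 + fixed 30 = 189.

165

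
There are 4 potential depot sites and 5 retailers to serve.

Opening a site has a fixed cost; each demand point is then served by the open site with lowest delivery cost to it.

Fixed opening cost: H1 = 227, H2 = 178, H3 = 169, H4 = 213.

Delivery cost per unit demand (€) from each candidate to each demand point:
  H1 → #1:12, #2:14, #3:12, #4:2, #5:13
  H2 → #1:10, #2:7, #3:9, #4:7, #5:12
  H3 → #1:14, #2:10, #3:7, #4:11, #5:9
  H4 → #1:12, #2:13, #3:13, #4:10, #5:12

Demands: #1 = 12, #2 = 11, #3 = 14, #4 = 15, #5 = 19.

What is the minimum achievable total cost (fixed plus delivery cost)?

834

Open {H2}: assign each demand point to its cheapest open site.
  #1→H2 12×10=120, #2→H2 11×7=77, #3→H2 14×9=126, #4→H2 15×7=105, #5→H2 19×12=228
  delivery cost 656, fixed 178 → total 834.
Compare {H3}: delivery cost 712 + fixed 169 = 881.
Compare {H2, H3}: delivery cost 571 + fixed 347 = 918.
Compare {H1, H3}: delivery cost 553 + fixed 396 = 949.
All other subsets cost ≥ 881. Minimum total cost: 834.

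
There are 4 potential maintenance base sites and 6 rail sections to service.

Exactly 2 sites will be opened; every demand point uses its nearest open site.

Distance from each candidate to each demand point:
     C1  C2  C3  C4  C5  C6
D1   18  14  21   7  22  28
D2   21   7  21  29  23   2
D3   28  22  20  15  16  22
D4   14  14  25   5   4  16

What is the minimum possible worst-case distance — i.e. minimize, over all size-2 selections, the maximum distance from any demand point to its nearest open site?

Open {D3, D4}.
  Farthest demand point is C3 at distance 20 (to D3); all others are ≤ 20.
With {D1, D4} the worst case is 21.
With {D2, D3} the worst case is 21.
No size-2 selection achieves below 20.

20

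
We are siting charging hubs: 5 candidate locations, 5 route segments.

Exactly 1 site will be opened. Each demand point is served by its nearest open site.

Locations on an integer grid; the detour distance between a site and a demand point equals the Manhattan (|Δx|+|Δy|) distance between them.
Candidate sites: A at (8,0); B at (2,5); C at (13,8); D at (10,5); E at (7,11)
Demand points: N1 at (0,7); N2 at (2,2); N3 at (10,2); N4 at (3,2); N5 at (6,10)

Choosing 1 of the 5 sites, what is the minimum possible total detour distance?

31

Open {B}.
  N1→B 4, N2→B 3, N3→B 11, N4→B 4, N5→B 9  ⇒ total 31.
Compare {D}: total 45.
Compare {A}: total 46.
No size-1 selection does better; minimum is 31.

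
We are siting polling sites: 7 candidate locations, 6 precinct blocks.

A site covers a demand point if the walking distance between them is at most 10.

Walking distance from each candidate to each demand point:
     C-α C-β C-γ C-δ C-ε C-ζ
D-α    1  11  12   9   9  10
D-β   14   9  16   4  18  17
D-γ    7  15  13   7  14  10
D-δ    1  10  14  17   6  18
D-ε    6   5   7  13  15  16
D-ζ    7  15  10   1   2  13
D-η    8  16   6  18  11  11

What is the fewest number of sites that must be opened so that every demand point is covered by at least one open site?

2

Coverage sets (demand points within 10 of each site):
  D-α: {C-α, C-δ, C-ε, C-ζ}
  D-β: {C-β, C-δ}
  D-γ: {C-α, C-δ, C-ζ}
  D-δ: {C-α, C-β, C-ε}
  D-ε: {C-α, C-β, C-γ}
  D-ζ: {C-α, C-γ, C-δ, C-ε}
  D-η: {C-α, C-γ}
No single site covers all 6 demand points.
But {D-α, D-ε} covers everything, so the minimum is 2.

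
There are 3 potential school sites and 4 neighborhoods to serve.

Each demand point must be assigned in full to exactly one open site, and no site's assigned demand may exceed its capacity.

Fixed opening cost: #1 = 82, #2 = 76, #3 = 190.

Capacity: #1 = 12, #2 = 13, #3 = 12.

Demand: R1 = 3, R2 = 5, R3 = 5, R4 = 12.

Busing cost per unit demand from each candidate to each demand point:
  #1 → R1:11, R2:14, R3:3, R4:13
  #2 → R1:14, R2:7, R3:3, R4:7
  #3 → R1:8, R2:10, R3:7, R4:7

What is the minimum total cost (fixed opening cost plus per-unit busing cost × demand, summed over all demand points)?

406

Open {#1, #2}; cheapest assignment that respects the capacities:
  #1 (cap 12, load 12): R4 — cost 12×13 = 156
  #2 (cap 13, load 13): R1, R2, R3 — cost 3×14 + 5×7 + 5×3 = 92
  Shipping 248, fixed 158 → total 406.
  Any other capacity-feasible assignment to {#1, #2} ships for at least 248.
Compare {#2, #3}: its best feasible assignment gives total 442.
Compare {#1, #2, #3}: its best feasible assignment gives total 515.
Every other set of open sites that can feasibly serve all demand totals ≥ 442 even under its best assignment. Minimum: 406.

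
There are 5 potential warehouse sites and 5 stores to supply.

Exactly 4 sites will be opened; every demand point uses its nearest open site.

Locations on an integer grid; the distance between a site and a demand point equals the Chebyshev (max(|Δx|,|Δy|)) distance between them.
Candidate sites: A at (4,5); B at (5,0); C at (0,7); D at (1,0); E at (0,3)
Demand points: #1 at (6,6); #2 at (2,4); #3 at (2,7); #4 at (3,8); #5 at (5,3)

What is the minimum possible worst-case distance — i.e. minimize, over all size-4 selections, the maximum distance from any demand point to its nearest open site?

Open {A, B, C, D}.
  Farthest demand point is #4 at distance 3 (to A); all others are ≤ 3.
With {A, B, C, E} the worst case is 3.
With {A, B, D, E} the worst case is 3.
No size-4 selection achieves below 3.

3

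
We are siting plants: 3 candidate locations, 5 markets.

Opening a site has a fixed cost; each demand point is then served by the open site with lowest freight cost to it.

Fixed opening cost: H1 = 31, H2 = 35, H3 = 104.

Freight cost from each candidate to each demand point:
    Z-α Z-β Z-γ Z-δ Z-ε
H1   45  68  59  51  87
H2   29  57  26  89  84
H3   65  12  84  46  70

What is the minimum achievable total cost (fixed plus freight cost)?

313

Open {H1, H2}: assign each demand point to its cheapest open site.
  Z-α→H2 29, Z-β→H2 57, Z-γ→H2 26, Z-δ→H1 51, Z-ε→H2 84
  freight cost 247, fixed 66 → total 313.
Compare {H2}: freight cost 285 + fixed 35 = 320.
Compare {H2, H3}: freight cost 183 + fixed 139 = 322.
Compare {H1}: freight cost 310 + fixed 31 = 341.
All other subsets cost ≥ 320. Minimum total cost: 313.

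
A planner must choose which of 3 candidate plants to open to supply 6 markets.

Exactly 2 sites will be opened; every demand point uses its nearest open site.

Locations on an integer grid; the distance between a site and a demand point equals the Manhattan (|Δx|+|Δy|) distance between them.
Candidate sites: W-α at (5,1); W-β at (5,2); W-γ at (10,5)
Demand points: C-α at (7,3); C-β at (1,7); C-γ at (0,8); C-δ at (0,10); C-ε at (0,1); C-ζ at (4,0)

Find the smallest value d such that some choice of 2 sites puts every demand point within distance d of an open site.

Open {W-α, W-β}.
  Farthest demand point is C-δ at distance 13 (to W-β); all others are ≤ 13.
With {W-β, W-γ} the worst case is 13.
With {W-α, W-γ} the worst case is 14.
No size-2 selection achieves below 13.

13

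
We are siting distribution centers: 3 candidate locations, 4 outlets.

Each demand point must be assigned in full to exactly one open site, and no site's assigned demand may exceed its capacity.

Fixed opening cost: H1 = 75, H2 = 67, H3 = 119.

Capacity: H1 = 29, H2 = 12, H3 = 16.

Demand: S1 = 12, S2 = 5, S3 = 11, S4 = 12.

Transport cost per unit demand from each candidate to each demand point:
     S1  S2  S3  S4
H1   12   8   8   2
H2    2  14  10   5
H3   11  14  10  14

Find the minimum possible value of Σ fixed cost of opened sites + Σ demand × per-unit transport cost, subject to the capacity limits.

318

Open {H1, H2}; cheapest assignment that respects the capacities:
  H1 (cap 29, load 28): S2, S3, S4 — cost 5×8 + 11×8 + 12×2 = 152
  H2 (cap 12, load 12): S1 — cost 12×2 = 24
  Shipping 176, fixed 142 → total 318.
  Any other capacity-feasible assignment to {H1, H2} ships for at least 176.
Compare {H1, H2, H3}: its best feasible assignment gives total 437.
Compare {H1, H3}: its best feasible assignment gives total 478.
Every other set of open sites that can feasibly serve all demand totals ≥ 437 even under its best assignment. Minimum: 318.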